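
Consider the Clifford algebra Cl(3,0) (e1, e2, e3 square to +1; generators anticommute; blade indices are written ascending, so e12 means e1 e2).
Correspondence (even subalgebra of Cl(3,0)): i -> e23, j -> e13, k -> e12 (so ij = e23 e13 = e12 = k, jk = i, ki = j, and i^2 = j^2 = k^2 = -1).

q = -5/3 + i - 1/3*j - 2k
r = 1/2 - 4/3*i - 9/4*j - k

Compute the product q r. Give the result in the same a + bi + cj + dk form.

In blades: q = -5/3 - 2*e12 - 1/3*e13 + e23, r = 1/2 - e12 - 9/4*e13 - 4/3*e23.
Distribute q over r term by term (generator squares from the signature, products reordered to ascending indices): (-5/3)*r = -5/6 + 5/3*e12 + 15/4*e13 + 20/9*e23; (-2*e12)*r = -2 - e12 + 8/3*e13 - 9/2*e23; (-1/3*e13)*r = -3/4 - 4/9*e12 - 1/6*e13 + 1/3*e23; (e23)*r = 4/3 - 9/4*e12 + e13 + 1/2*e23.
Sum: -9/4 - 73/36*e12 + 29/4*e13 - 13/9*e23; translating back through the correspondence:
Answer: -9/4 - 13/9*i + 29/4*j - 73/36*k


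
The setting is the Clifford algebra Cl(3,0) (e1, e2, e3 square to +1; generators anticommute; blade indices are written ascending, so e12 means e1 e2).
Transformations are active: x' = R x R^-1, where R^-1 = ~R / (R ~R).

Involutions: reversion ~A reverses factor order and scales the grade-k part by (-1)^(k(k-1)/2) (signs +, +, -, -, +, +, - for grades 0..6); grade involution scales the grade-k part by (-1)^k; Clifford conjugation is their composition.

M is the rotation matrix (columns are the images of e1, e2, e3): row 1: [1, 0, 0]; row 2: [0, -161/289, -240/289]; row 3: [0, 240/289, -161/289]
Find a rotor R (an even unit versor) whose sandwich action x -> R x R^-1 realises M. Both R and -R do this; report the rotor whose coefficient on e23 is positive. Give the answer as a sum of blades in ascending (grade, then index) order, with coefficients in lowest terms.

Method: write R = a + b12*e12 + b13*e13 + b23*e23 with a^2 + b12^2 + b13^2 + b23^2 = 1 (so R^-1 = ~R). Expanding the columns R e_j ~R gives tr M = 4a^2 - 1 and, from the antisymmetric part, M21 - M12 = -4a*b12, M13 - M31 = 4a*b13, M32 - M23 = -4a*b23.
Here tr M = -33/289, so a^2 = (1 + tr M)/4 = 64/289 and a = ±8/17. Taking a = 8/17: M21 - M12 = 0, M13 - M31 = 0, M32 - M23 = 480/289, giving b12 = 0, b13 = 0, b23 = -15/17, i.e. R = 8/17 - 15/17*e23.
Its e23 coefficient is negative, so report the other preimage -R.
Answer: -8/17 + 15/17*e23. Sheet selection: the two-to-one cover makes ±R indistinguishable at the matrix level (trace -33/289), so uniqueness comes from the required sign on e23.


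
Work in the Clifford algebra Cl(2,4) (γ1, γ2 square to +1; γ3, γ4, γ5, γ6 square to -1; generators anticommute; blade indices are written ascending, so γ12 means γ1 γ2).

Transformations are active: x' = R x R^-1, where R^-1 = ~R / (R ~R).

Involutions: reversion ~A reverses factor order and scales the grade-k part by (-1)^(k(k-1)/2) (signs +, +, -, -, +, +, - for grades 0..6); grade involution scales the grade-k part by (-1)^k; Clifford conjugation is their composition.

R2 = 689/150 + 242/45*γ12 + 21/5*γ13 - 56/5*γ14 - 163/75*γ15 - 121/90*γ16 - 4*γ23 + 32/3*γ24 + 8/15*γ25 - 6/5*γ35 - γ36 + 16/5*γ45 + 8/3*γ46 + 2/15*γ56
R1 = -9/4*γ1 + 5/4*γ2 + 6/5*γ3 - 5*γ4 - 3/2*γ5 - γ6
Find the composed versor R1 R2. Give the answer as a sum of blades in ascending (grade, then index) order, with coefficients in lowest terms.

Distribute over the terms of R1 (each basis-blade product reordered to ascending indices, repeated generators contracted through their squares):
(-9/4*γ1) R2 = -2067/200*γ1 - 121/10*γ2 - 189/20*γ3 + 126/5*γ4 + 489/100*γ5 + 121/40*γ6 + 9*γ123 - 24*γ124 - 6/5*γ125 + 27/10*γ135 + 9/4*γ136 - 36/5*γ145 - 6*γ146 - 3/10*γ156
(5/4*γ2) R2 = -121/18*γ1 + 689/120*γ2 - 5*γ3 + 40/3*γ4 + 2/3*γ5 - 21/4*γ123 + 14*γ124 + 163/60*γ125 + 121/72*γ126 - 3/2*γ235 - 5/4*γ236 + 4*γ245 + 10/3*γ246 + 1/6*γ256
(6/5*γ3) R2 = 126/25*γ1 - 24/5*γ2 + 689/125*γ3 + 36/25*γ5 + 6/5*γ6 + 484/75*γ123 + 336/25*γ134 + 326/125*γ135 + 121/75*γ136 - 64/5*γ234 - 16/25*γ235 + 96/25*γ345 + 16/5*γ346 + 4/25*γ356
(-5*γ4) R2 = 56*γ1 - 160/3*γ2 - 689/30*γ4 + 16*γ5 + 40/3*γ6 - 242/9*γ124 - 21*γ134 - 163/15*γ145 - 121/18*γ146 + 20*γ234 + 8/3*γ245 - 6*γ345 - 5*γ346 - 2/3*γ456
(-3/2*γ5) R2 = 163/50*γ1 - 4/5*γ2 + 9/5*γ3 - 24/5*γ4 - 689/100*γ5 + 1/5*γ6 - 121/15*γ125 - 63/10*γ135 + 84/5*γ145 - 121/60*γ156 + 6*γ235 - 16*γ245 - 3/2*γ356 + 4*γ456
(-γ6) R2 = 121/90*γ1 + γ3 - 8/3*γ4 - 2/15*γ5 - 689/150*γ6 - 242/45*γ126 - 21/5*γ136 + 56/5*γ146 + 163/75*γ156 + 4*γ236 - 32/3*γ246 - 8/15*γ256 + 6/5*γ356 - 16/5*γ456
Summing the partial products and collecting blades:
Answer: 87457/1800*γ1 - 1567/24*γ2 - 3069/500*γ3 + 81/10*γ4 + 1198/75*γ5 + 2633/200*γ6 + 3061/300*γ123 - 332/9*γ124 - 131/20*γ125 - 1331/360*γ126 - 189/25*γ134 - 124/125*γ135 - 101/300*γ136 - 19/15*γ145 - 137/90*γ146 - 43/300*γ156 + 36/5*γ234 + 193/50*γ235 + 11/4*γ236 - 28/3*γ245 - 22/3*γ246 - 11/30*γ256 - 54/25*γ345 - 9/5*γ346 - 7/50*γ356 + 2/15*γ456


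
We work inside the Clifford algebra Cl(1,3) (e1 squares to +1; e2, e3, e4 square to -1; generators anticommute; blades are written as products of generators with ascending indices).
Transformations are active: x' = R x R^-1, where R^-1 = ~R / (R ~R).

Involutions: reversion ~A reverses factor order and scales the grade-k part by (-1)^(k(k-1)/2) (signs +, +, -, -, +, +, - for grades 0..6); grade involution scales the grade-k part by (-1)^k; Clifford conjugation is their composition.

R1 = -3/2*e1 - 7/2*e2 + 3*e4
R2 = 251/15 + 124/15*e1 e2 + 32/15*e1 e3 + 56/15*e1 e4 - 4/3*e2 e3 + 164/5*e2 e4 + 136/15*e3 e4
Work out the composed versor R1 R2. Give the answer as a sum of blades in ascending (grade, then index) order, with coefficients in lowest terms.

Distribute over the terms of R1 (each basis-blade product reordered to ascending indices, repeated generators contracted through their squares):
(-3/2*e1) R2 = -251/10*e1 - 62/5*e2 - 16/5*e3 - 28/5*e4 + 2*e1 e2 e3 - 246/5*e1 e2 e4 - 68/5*e1 e3 e4
(-7/2*e2) R2 = -434/15*e1 - 1757/30*e2 - 14/3*e3 + 574/5*e4 + 112/15*e1 e2 e3 + 196/15*e1 e2 e4 - 476/15*e2 e3 e4
(3*e4) R2 = 56/5*e1 + 492/5*e2 + 136/5*e3 + 251/5*e4 + 124/5*e1 e2 e4 + 32/5*e1 e3 e4 - 4*e2 e3 e4
Summing the partial products and collecting blades:
Answer: -257/6*e1 + 823/30*e2 + 58/3*e3 + 797/5*e4 + 142/15*e1 e2 e3 - 34/3*e1 e2 e4 - 36/5*e1 e3 e4 - 536/15*e2 e3 e4


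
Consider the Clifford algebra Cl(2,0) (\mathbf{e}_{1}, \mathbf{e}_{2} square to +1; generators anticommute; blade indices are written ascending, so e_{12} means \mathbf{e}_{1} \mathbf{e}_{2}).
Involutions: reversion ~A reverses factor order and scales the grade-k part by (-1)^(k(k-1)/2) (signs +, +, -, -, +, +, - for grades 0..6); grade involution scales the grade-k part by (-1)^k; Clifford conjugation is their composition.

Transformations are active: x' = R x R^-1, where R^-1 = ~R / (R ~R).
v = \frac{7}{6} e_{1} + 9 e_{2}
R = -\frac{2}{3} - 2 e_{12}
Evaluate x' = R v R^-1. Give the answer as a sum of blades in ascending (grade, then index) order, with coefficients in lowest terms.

~R = -\frac{2}{3} + 2 e_{12}, and R ~R = \frac{40}{9}, so R^-1 = ~R / (\frac{40}{9}).
R v = -\frac{169}{9} e_{1} - \frac{11}{3} e_{2}
Answer: \frac{67}{15} e_{1} - \frac{79}{10} e_{2}


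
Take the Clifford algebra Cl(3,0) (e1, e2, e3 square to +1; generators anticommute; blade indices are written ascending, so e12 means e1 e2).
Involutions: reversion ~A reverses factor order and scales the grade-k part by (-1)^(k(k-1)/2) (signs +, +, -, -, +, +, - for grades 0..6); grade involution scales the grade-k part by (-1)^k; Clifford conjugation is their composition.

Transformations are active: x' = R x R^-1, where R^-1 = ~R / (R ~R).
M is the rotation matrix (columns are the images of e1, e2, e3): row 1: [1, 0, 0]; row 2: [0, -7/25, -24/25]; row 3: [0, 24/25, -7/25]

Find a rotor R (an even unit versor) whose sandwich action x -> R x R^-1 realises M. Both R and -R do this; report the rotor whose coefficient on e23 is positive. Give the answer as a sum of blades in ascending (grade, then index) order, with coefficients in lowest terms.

Method: write R = a + b12*e12 + b13*e13 + b23*e23 with a^2 + b12^2 + b13^2 + b23^2 = 1 (so R^-1 = ~R). Expanding the columns R e_j ~R gives tr M = 4a^2 - 1 and, from the antisymmetric part, M21 - M12 = -4a*b12, M13 - M31 = 4a*b13, M32 - M23 = -4a*b23.
Here tr M = 11/25, so a^2 = (1 + tr M)/4 = 9/25 and a = ±3/5. Taking a = 3/5: M21 - M12 = 0, M13 - M31 = 0, M32 - M23 = 48/25, giving b12 = 0, b13 = 0, b23 = -4/5, i.e. R = 3/5 - 4/5*e23.
Its e23 coefficient is negative, so report the other preimage -R.
Answer: -3/5 + 4/5*e23. Why the constraint matters: R and -R act identically through the sandwich — M has trace 11/25 either way — so only the sign condition on e23 picks one of the two preimages.


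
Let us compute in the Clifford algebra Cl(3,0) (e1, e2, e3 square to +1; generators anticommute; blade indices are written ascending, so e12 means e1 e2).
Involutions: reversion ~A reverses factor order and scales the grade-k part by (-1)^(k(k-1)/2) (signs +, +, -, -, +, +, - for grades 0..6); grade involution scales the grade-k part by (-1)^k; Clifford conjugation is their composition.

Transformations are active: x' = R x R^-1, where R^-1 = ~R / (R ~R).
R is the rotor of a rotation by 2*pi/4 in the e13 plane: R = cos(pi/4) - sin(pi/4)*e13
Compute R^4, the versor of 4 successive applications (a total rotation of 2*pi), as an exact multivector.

Half-angle bookkeeping: 4 applications in e13 add up to rotor phase 4*pi/4 = pi, so R^4 = cos(pi) - sin(pi)*e13.
cos(pi) = -1 and sin(pi) = 0, so R^4 = -1. The total rotation 2*pi is 1 full turn, so every vector returns to itself, yet the rotor is -1, on the OTHER sheet of the double cover (an odd number of 2*pi turns).
Answer: -1


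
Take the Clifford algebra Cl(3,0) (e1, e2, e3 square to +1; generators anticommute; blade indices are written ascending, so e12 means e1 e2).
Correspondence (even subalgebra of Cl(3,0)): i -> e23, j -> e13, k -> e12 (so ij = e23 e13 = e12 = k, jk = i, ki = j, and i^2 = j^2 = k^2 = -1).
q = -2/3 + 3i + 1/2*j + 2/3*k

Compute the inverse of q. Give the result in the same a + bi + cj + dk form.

In blades: q = -2/3 + 2/3*e12 + 1/2*e13 + 3*e23.
With qbar = -2/3 - 2/3*e12 - 1/2*e13 - 3*e23 (scalar fixed, mapped units negated), q qbar = 365/36 (the sum of squared coefficients), so q^-1 = qbar / (365/36) = -24/365 - 24/365*e12 - 18/365*e13 - 108/365*e23; translating back:
Answer: -24/365 - 108/365*i - 18/365*j - 24/365*k


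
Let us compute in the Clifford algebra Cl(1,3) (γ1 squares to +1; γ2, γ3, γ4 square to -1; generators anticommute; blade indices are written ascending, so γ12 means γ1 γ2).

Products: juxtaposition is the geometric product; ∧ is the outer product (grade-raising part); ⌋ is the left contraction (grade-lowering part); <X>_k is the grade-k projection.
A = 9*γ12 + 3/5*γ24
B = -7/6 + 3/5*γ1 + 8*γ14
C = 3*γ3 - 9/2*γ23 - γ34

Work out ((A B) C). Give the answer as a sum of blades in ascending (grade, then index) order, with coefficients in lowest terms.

step 1: -27/5*γ2 - 153/10*γ12 - 727/10*γ24 + 9/25*γ124
step 2: -243/10*γ3 - 1377/20*γ13 + 113/2*γ23 - 6543/20*γ34 - 2313/50*γ123 + 81/50*γ134 + 447/2*γ234 + 711/50*γ1234
Answer: -243/10*γ3 - 1377/20*γ13 + 113/2*γ23 - 6543/20*γ34 - 2313/50*γ123 + 81/50*γ134 + 447/2*γ234 + 711/50*γ1234


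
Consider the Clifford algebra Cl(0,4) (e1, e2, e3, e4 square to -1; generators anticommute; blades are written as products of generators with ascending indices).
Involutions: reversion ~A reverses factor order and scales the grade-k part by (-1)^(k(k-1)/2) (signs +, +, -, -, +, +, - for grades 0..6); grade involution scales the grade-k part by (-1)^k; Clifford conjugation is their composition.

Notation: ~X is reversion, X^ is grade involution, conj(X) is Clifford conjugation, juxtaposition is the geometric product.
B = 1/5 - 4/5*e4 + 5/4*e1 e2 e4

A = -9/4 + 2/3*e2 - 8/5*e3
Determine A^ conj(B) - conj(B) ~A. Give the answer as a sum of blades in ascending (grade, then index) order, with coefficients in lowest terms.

first term: -9/20 - 2/15*e2 + 8/25*e3 - 9/5*e4 - 5/6*e1 e4 - 8/15*e2 e4 + 32/25*e3 e4 - 45/16*e1 e2 e4 + 2*e1 e2 e3 e4
second term: -9/20 + 2/15*e2 - 8/25*e3 - 9/5*e4 + 5/6*e1 e4 - 8/15*e2 e4 + 32/25*e3 e4 - 45/16*e1 e2 e4 + 2*e1 e2 e3 e4
Answer: -4/15*e2 + 16/25*e3 - 5/3*e1 e4


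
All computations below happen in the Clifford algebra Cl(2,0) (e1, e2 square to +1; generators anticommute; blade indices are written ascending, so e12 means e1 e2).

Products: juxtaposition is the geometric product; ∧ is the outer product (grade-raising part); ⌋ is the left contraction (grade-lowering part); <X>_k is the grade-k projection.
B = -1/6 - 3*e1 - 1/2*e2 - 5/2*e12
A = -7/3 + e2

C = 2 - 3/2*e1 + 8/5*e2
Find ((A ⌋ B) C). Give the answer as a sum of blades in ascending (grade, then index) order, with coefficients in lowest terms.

step 1: -1/9 + 19/2*e1 + 7/6*e2 + 35/6*e12
step 2: -2269/180 + 57/2*e1 + 1963/180*e2 + 1717/60*e12
Answer: -2269/180 + 57/2*e1 + 1963/180*e2 + 1717/60*e12


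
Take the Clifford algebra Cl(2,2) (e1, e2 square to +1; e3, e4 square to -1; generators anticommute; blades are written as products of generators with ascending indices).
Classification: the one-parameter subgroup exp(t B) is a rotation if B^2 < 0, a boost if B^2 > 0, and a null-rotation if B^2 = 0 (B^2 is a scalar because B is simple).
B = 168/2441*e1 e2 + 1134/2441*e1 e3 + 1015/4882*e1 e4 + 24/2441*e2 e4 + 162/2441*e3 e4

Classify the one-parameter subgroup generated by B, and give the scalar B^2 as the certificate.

B^2 term by term: the squares give (168/2441)^2*(e1 e2)^2 + (1134/2441)^2*(e1 e3)^2 + (1015/4882)^2*(e1 e4)^2 + (24/2441)^2*(e2 e4)^2 + (162/2441)^2*(e3 e4)^2 = 28224/5958481*(-1) + 1285956/5958481*(+1) + 1030225/23833924*(+1) + 576/5958481*(+1) + 26244/5958481*(-1) = 1/4 (each basis 2-blade squares to minus the product of its generators' squares); cross terms between blades sharing an index anticommute and cancel; the commuting (index-disjoint) pairs give grade-4 terms 2*c*c'*(blade product), which cancel blade by blade — e1 e2 e3 e4: 54432/5958481 - 54432/5958481 = 0 — confirming B is simple. So B^2 = 1/4.
Answer: boost, certificate B^2 = 1/4. The scalar 1/4 is the complete invariant here: its sign names the subgroup type.


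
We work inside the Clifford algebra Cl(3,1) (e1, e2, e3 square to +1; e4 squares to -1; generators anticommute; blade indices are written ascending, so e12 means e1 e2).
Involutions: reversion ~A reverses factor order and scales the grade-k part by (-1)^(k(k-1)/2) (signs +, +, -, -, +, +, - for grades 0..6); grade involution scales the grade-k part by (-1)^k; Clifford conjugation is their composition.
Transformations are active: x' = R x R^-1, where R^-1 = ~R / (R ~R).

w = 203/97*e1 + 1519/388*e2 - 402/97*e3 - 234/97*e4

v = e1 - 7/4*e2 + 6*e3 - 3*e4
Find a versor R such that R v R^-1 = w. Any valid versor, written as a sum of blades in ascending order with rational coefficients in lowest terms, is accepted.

Why this works: both vectors square to 497/16, so q(v) = q(w) and R = v + w = 300/97*e1 + 210/97*e2 + 180/97*e3 - 525/97*e4 carries v to w — its own direction survives, the complement (v - w)/2 flips.
Answer: 300/97*e1 + 210/97*e2 + 180/97*e3 - 525/97*e4


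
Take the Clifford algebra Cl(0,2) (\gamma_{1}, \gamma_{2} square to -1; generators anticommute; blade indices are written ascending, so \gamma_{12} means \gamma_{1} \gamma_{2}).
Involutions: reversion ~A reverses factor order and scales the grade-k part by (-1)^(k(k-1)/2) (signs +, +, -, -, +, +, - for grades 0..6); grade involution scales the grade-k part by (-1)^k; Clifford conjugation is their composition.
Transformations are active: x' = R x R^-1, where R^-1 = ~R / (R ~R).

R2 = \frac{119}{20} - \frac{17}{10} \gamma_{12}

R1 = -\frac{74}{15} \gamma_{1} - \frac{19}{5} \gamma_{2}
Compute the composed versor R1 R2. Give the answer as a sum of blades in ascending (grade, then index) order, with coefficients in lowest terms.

Distribute over the terms of R1 (each basis-blade product reordered to ascending indices, repeated generators contracted through their squares):
(-\frac{74}{15} \gamma_{1}) R2 = -\frac{4403}{150} \gamma_{1} - \frac{629}{75} \gamma_{2}
(-\frac{19}{5} \gamma_{2}) R2 = \frac{323}{50} \gamma_{1} - \frac{2261}{100} \gamma_{2}
Summing the partial products and collecting blades:
Answer: -\frac{1717}{75} \gamma_{1} - \frac{9299}{300} \gamma_{2}


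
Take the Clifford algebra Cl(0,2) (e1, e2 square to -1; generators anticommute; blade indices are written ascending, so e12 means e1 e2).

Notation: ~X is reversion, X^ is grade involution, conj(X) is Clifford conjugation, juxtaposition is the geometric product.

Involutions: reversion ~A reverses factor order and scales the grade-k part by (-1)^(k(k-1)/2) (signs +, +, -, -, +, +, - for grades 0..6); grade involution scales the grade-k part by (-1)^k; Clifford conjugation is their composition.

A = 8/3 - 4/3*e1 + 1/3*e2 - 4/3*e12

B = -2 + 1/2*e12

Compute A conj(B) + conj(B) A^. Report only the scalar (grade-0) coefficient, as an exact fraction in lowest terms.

first term: -6 + 5/2*e1 - 4/3*e2 + 4/3*e12
second term: -6 - 17/6*e1 + 4/3*e12
Answer: -12


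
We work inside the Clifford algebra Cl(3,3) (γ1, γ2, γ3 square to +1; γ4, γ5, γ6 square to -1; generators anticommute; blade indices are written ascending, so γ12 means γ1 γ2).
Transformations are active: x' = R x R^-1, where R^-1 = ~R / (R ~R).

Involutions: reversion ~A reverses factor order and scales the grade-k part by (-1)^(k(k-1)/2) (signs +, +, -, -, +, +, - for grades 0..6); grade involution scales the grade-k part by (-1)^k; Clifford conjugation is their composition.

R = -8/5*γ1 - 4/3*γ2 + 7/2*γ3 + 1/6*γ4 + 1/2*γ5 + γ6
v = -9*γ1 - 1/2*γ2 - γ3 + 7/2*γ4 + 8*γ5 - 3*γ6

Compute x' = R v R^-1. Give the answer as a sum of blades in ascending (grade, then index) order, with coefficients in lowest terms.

~R = -8/5*γ1 - 4/3*γ2 + 7/2*γ3 + 1/6*γ4 + 1/2*γ5 + γ6, and R ~R = 1531/100, so R^-1 = ~R / (1531/100).
R v = 599/60 - 56/5*γ12 + 331/10*γ13 - 41/10*γ14 - 83/10*γ15 + 69/5*γ16 + 37/12*γ23 - 55/12*γ24 - 125/12*γ25 + 9/2*γ26 + 149/12*γ34 + 57/2*γ35 - 19/2*γ36 - 5/12*γ45 - 4*γ46 - 19/2*γ56
Answer: 31753/4593*γ1 - 34141/27558*γ2 + 25558/4593*γ3 - 90463/27558*γ4 - 33749/4593*γ5 + 19769/4593*γ6


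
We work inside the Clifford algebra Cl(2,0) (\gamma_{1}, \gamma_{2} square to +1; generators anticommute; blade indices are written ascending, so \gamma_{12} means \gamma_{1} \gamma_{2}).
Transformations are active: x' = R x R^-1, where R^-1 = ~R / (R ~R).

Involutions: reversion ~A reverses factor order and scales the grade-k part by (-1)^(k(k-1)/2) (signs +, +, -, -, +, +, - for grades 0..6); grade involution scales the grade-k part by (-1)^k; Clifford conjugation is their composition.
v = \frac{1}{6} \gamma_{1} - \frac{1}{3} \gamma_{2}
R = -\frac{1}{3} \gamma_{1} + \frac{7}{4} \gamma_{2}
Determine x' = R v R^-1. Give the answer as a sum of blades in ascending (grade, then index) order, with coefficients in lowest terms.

~R = -\frac{1}{3} \gamma_{1} + \frac{7}{4} \gamma_{2}, and R ~R = \frac{457}{144}, so R^-1 = ~R / (\frac{457}{144}).
R v = -\frac{23}{36} - \frac{13}{72} \gamma_{12}
Answer: -\frac{89}{2742} \gamma_{1} - \frac{509}{1371} \gamma_{2}


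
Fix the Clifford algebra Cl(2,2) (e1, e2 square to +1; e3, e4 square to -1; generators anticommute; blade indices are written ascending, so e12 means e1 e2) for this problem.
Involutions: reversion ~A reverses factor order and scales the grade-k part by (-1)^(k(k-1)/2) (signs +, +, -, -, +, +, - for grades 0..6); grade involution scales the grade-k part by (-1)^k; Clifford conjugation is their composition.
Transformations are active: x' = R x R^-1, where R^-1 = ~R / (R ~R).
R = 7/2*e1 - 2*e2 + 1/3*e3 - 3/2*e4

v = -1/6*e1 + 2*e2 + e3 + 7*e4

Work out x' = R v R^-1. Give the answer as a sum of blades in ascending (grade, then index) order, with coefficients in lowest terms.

~R = 7/2*e1 - 2*e2 + 1/3*e3 - 3/2*e4, and R ~R = 125/9, so R^-1 = ~R / (125/9).
R v = 67/12 + 20/3*e12 + 32/9*e13 + 97/4*e14 - 8/3*e23 - 11*e24 + 23/6*e34
Answer: 4471/1500*e1 - 451/125*e2 - 183/250*e3 - 4103/500*e4


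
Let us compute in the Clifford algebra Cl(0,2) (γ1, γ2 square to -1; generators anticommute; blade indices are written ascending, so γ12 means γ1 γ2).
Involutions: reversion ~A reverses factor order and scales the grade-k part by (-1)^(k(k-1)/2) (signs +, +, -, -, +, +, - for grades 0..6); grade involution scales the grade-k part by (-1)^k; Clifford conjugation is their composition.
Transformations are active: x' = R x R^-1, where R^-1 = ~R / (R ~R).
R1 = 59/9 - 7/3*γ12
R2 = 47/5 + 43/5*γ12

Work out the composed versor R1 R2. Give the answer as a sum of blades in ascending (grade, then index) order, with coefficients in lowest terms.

Distribute over the terms of R1 (each basis-blade product reordered to ascending indices, repeated generators contracted through their squares):
(59/9) R2 = 2773/45 + 2537/45*γ12
(-7/3*γ12) R2 = 301/15 - 329/15*γ12
Summing the partial products and collecting blades:
Answer: 3676/45 + 310/9*γ12


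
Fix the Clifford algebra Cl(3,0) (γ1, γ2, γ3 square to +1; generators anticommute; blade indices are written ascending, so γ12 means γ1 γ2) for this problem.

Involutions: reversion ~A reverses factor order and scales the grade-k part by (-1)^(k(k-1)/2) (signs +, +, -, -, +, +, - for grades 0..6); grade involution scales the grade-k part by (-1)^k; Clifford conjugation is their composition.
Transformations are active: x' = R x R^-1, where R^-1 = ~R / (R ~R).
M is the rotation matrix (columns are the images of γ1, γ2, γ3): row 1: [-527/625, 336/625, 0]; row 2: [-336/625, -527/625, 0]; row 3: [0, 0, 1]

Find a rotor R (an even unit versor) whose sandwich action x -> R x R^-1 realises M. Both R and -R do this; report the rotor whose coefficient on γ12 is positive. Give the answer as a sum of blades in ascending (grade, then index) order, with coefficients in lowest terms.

Method: write R = a + b12*γ12 + b13*γ13 + b23*γ23 with a^2 + b12^2 + b13^2 + b23^2 = 1 (so R^-1 = ~R). Expanding the columns R e_j ~R gives tr M = 4a^2 - 1 and, from the antisymmetric part, M21 - M12 = -4a*b12, M13 - M31 = 4a*b13, M32 - M23 = -4a*b23.
Here tr M = -429/625, so a^2 = (1 + tr M)/4 = 49/625 and a = ±7/25. Taking a = 7/25: M21 - M12 = -672/625, M13 - M31 = 0, M32 - M23 = 0, giving b12 = 24/25, b13 = 0, b23 = 0, i.e. R = 7/25 + 24/25*γ12.
Its γ12 coefficient is already positive.
Answer: 7/25 + 24/25*γ12. Note: both R and -R realise this M (trace -429/625); the covering map identifies them, and the γ12-coefficient sign is the tie-breaker.


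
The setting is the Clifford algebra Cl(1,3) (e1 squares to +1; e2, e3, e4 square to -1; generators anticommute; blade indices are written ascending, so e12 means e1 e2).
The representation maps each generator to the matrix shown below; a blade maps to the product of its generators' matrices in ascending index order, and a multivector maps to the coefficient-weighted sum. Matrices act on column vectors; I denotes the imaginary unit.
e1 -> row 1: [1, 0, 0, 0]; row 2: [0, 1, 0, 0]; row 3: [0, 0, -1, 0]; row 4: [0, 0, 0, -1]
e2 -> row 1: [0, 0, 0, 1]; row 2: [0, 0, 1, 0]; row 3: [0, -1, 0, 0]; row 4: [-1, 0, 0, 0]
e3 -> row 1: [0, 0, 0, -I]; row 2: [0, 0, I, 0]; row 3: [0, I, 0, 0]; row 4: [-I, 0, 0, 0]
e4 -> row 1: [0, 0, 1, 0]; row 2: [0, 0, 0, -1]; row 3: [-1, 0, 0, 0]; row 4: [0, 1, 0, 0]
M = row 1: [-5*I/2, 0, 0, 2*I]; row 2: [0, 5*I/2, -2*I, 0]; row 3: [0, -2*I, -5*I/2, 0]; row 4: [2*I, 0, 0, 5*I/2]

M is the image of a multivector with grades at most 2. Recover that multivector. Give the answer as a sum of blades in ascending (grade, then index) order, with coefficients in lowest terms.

Method: the blade images are trace-orthogonal — tr(rho(e_A) rho(e_B)^-1) = 4 if A = B and 0 otherwise — and rho(e_A)^-1 = (e_A)^2 * rho(e_A) with (e_A)^2 = +1 or -1, so the coefficient of e_A in the preimage is (e_A)^2 * tr(M rho(e_A))/4.
Nonzero projections over blades of grade <= 2: e3: (e3)^2 = -1, tr(M rho(e3)) = 8, coefficient -2; e23: (e23)^2 = -1, tr(M rho(e23)) = -10, coefficient 5/2. Every other blade of grade <= 2 projects to 0.
Answer: -2*e3 + 5/2*e23


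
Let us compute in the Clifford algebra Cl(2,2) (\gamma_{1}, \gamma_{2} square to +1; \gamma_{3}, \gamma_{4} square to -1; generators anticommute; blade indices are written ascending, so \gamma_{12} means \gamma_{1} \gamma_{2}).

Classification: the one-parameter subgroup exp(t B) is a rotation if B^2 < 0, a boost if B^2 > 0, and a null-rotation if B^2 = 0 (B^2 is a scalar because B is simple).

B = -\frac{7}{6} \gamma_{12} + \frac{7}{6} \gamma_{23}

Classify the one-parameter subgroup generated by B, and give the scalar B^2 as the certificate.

B^2 term by term: the squares give (-\frac{7}{6})^2*(\gamma_{12})^2 + (\frac{7}{6})^2*(\gamma_{23})^2 = \frac{49}{36}*(-1) + \frac{49}{36}*(+1) = 0 (each basis 2-blade squares to minus the product of its generators' squares); cross terms between blades sharing an index anticommute and cancel. So B^2 = 0.
Answer: null-rotation, certificate B^2 = 0. The class reads off the invariant scalar 0 directly.


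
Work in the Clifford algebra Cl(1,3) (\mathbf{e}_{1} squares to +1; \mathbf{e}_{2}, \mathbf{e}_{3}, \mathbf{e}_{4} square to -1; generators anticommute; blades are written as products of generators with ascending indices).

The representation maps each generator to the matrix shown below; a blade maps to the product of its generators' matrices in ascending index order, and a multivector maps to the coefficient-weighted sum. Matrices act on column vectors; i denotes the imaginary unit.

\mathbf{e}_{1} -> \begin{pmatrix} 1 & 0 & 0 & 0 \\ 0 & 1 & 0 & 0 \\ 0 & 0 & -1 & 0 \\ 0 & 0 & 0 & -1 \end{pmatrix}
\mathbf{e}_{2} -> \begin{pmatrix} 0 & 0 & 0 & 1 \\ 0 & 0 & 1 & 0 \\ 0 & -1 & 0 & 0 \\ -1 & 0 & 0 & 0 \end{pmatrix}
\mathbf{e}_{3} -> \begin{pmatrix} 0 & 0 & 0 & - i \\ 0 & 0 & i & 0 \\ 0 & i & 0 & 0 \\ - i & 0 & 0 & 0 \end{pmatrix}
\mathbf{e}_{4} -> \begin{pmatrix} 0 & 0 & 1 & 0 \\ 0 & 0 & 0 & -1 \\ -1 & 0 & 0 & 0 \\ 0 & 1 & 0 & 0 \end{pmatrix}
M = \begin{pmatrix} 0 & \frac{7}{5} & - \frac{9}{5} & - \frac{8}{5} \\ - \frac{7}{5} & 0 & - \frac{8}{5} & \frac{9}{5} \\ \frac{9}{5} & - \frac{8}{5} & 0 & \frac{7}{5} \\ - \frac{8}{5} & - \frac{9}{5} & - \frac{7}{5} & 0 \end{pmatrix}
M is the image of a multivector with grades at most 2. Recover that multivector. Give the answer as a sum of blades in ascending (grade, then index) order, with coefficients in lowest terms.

Method: the blade images are trace-orthogonal — tr(rho(e_A) rho(e_B)^-1) = 4 if A = B and 0 otherwise — and rho(e_A)^-1 = (e_A)^2 * rho(e_A) with (e_A)^2 = +1 or -1, so the coefficient of e_A in the preimage is (e_A)^2 * tr(M rho(e_A))/4.
Nonzero projections over blades of grade <= 2: e_{4}: (e_{4})^2 = -1, tr(M rho(e_{4})) = \frac{36}{5}, coefficient -\frac{9}{5}; e_{1} e_{2}: (e_{1} e_{2})^2 = +1, tr(M rho(e_{1} e_{2})) = - \frac{32}{5}, coefficient -\frac{8}{5}; e_{2} e_{4}: (e_{2} e_{4})^2 = -1, tr(M rho(e_{2} e_{4})) = - \frac{28}{5}, coefficient \frac{7}{5}. Every other blade of grade <= 2 projects to 0.
Answer: -\frac{9}{5} e_{4} - \frac{8}{5} e_{1} e_{2} + \frac{7}{5} e_{2} e_{4}


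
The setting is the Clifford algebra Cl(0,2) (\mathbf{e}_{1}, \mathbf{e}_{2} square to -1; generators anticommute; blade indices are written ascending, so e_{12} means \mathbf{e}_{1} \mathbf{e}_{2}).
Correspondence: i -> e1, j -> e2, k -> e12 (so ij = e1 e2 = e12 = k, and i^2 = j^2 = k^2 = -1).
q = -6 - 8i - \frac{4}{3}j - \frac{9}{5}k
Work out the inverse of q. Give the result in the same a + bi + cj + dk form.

In blades: q = -6 - 8 e_{1} - \frac{4}{3} e_{2} - \frac{9}{5} e_{12}.
With qbar = -6 + 8 e_{1} + \frac{4}{3} e_{2} + \frac{9}{5} e_{12} (scalar fixed, mapped units negated), q qbar = \frac{23629}{225} (the sum of squared coefficients), so q^-1 = qbar / (\frac{23629}{225}) = -\frac{1350}{23629} + \frac{1800}{23629} e_{1} + \frac{300}{23629} e_{2} + \frac{405}{23629} e_{12}; translating back:
Answer: -\frac{1350}{23629} + \frac{1800}{23629}i + \frac{300}{23629}j + \frac{405}{23629}k


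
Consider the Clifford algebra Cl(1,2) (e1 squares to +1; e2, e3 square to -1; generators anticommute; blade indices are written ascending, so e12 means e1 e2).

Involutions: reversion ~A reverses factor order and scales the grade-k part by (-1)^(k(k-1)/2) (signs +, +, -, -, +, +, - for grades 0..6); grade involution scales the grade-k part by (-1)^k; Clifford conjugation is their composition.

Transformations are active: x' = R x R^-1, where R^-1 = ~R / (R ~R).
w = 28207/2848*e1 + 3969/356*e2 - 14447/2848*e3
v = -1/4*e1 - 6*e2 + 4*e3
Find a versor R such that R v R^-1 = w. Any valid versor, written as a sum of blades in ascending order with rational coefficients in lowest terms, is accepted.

Reasoning: v^2 = w^2 = -831/16 since conjugation preserves the quadratic form; R = v + w = 27495/2848*e1 + 1833/356*e2 - 3055/2848*e3 is then valid when invertible, keeping its own part and reversing (v - w)/2.
Answer: 27495/2848*e1 + 1833/356*e2 - 3055/2848*e3


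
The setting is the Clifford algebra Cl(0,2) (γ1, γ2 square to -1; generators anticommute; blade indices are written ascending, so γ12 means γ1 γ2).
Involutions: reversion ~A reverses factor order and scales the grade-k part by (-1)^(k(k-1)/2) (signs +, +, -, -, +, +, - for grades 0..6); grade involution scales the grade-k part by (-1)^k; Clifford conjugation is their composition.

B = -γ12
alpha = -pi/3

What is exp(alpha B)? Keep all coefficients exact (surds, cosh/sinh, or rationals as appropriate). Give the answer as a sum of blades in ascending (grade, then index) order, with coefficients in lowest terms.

B^2 = (-1)^2*(γ12)^2 = 1*(-1) = -1 (a basis 2-blade squares to minus the product of its generators' squares).
B^2 = -1 — B^2 < 0, so the exponential closes trigonometrically: l = 1, alpha*l = -pi/3, so exp(alpha B) = cos(-pi/3) + (sin(-pi/3)/1)*B = 1/2 + (-sqrt(3)/2)*B.
Answer: 1/2 + sqrt(3)/2*γ12


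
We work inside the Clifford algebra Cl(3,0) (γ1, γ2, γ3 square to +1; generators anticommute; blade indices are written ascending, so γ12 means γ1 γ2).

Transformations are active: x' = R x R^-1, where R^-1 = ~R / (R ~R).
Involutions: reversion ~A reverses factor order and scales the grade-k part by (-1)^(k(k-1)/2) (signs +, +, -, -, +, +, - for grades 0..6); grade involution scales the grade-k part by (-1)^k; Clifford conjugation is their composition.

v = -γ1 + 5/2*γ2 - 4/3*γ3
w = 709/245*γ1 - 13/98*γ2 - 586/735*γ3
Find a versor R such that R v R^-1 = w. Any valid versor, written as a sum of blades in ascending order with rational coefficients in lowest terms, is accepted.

Sketch: the shared square 325/36 makes R = v + w = 464/245*γ1 + 116/49*γ2 - 522/245*γ3 the natural versor; its sandwich fixes that direction, negates (v - w)/2, and sends v to w.
Answer: 464/245*γ1 + 116/49*γ2 - 522/245*γ3


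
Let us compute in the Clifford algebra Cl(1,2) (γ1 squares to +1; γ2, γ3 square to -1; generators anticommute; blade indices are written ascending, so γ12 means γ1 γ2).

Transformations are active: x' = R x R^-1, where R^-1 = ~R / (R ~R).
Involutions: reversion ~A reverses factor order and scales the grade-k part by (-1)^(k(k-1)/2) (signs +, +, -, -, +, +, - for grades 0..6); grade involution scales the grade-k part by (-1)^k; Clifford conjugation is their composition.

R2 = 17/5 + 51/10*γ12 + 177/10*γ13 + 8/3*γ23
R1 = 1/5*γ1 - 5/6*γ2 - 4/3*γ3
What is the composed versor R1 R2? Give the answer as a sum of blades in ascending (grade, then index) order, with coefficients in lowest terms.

Distribute over the terms of R1 (each basis-blade product reordered to ascending indices, repeated generators contracted through their squares):
(1/5*γ1) R2 = 17/25*γ1 + 51/50*γ2 + 177/50*γ3 + 8/15*γ123
(-5/6*γ2) R2 = -17/4*γ1 - 17/6*γ2 + 20/9*γ3 + 59/4*γ123
(-4/3*γ3) R2 = -118/5*γ1 - 32/9*γ2 - 68/15*γ3 - 34/5*γ123
Summing the partial products and collecting blades:
Answer: -2717/100*γ1 - 1208/225*γ2 + 553/450*γ3 + 509/60*γ123


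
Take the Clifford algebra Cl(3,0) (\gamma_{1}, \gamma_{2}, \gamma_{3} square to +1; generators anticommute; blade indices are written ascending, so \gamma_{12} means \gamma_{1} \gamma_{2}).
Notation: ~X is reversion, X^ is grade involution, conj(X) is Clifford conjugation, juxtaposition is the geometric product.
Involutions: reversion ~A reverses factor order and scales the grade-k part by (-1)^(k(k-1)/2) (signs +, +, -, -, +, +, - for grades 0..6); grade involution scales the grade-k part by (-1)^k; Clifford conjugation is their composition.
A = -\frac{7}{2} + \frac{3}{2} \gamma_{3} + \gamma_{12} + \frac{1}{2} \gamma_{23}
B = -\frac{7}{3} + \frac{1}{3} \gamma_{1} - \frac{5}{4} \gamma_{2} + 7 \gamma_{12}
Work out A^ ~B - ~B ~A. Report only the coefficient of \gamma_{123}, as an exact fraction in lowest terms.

first term: \frac{91}{6} - \frac{29}{12} \gamma_{1} + \frac{97}{24} \gamma_{2} + \frac{33}{8} \gamma_{3} + \frac{133}{6} \gamma_{12} + 4 \gamma_{13} - \frac{73}{24} \gamma_{23} + \frac{32}{3} \gamma_{123}
second term: \frac{7}{6} - \frac{29}{12} \gamma_{1} + \frac{97}{24} \gamma_{2} - \frac{23}{8} \gamma_{3} + \frac{161}{6} \gamma_{12} + 4 \gamma_{13} - \frac{17}{24} \gamma_{23} - \frac{32}{3} \gamma_{123}
Answer: \frac{64}{3}


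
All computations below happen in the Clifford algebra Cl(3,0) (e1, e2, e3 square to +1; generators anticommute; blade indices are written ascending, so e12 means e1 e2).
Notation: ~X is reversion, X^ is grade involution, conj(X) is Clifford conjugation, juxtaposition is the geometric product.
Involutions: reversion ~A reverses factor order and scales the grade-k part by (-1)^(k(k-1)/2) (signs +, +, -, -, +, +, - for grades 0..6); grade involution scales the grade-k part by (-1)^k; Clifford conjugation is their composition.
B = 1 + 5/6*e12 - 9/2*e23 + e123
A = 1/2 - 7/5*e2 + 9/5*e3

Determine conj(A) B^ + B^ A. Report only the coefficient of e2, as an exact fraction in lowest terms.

first term: 1/2 - 7/6*e1 - 67/10*e2 - 81/10*e3 + 133/60*e12 + 7/5*e13 - 9/4*e23 - 2*e123
second term: 1/2 - 7/6*e1 - 19/2*e2 - 9/2*e3 - 83/60*e12 - 7/5*e13 - 9/4*e23 + e123
Answer: -81/5


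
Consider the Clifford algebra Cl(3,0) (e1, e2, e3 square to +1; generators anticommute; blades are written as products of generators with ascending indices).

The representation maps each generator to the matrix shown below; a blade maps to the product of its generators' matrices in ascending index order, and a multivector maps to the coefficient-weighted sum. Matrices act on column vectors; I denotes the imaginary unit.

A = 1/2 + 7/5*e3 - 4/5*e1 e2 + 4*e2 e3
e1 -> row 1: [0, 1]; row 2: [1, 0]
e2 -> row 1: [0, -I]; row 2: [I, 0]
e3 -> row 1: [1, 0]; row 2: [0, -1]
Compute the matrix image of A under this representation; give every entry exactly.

Bivector images (products of the table entries): rho(e1 e2) = rho(e1)rho(e2) = row 1: [I, 0]; row 2: [0, -I]; rho(e2 e3) = rho(e2)rho(e3) = row 1: [0, I]; row 2: [I, 0].
M = (1/2)*1 + (7/5)*rho(e3) + (-4/5)*rho(e1 e2) + (4)*rho(e2 e3), summed entrywise (1 is the identity matrix):
Answer: row 1: [19/10 - 4*I/5, 4*I]; row 2: [4*I, -9/10 + 4*I/5]


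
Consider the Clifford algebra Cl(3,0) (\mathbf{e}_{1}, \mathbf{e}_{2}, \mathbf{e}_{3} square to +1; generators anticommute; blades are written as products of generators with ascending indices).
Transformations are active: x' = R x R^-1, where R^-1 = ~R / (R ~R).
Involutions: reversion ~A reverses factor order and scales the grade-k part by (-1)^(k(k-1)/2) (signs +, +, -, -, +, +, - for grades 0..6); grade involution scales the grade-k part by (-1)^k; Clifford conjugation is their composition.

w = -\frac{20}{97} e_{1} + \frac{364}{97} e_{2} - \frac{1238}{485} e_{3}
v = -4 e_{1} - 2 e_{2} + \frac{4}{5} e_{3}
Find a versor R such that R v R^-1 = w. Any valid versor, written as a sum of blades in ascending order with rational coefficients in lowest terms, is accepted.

Sketch: the shared square \frac{516}{25} makes R = v + w = -\frac{408}{97} e_{1} + \frac{170}{97} e_{2} - \frac{170}{97} e_{3} the natural versor; its sandwich fixes that direction, negates (v - w)/2, and sends v to w.
Answer: -\frac{408}{97} e_{1} + \frac{170}{97} e_{2} - \frac{170}{97} e_{3}


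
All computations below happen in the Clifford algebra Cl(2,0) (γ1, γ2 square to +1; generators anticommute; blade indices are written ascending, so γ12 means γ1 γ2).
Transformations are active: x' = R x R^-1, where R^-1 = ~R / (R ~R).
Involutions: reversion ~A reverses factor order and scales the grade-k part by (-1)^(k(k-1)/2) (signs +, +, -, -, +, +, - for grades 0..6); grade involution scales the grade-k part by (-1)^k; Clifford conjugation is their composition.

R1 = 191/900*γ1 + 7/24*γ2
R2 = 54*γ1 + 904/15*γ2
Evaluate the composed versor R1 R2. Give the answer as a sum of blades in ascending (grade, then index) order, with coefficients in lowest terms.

Distribute over the terms of R1 (each basis-blade product reordered to ascending indices, repeated generators contracted through their squares):
(191/900*γ1) R2 = 573/50 + 43166/3375*γ12
(7/24*γ2) R2 = 791/45 - 63/4*γ12
Summing the partial products and collecting blades:
Answer: 13067/450 - 39961/13500*γ12


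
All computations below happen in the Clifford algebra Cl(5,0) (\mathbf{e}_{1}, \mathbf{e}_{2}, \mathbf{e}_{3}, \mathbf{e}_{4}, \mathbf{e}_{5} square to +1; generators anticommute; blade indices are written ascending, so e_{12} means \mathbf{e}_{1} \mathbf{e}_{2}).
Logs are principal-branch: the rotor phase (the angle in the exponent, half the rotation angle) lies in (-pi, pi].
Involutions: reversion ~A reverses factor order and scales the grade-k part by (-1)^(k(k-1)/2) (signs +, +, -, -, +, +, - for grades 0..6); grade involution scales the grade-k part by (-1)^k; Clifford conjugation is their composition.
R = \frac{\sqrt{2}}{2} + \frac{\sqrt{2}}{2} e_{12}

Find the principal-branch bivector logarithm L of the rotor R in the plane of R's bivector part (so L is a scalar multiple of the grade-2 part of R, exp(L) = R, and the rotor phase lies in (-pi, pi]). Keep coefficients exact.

The scalar part of R is \frac{\sqrt{2}}{2}, which pins the rotor phase on the principal branch; dividing the bivector part by the sine of that phase recovers the unit plane, and L is the phase times that plane.
Concretely: cos(phase) = \frac{\sqrt{2}}{2} gives phase = ±\frac{\pi}{4}, and since phase/sin(phase) is even the sign is immaterial: L = (phase/sin(phase)) * <R>_2 = (\frac{\sqrt{2} \pi}{4}) * <R>_2.
Answer: \frac{\pi}{4} e_{12}


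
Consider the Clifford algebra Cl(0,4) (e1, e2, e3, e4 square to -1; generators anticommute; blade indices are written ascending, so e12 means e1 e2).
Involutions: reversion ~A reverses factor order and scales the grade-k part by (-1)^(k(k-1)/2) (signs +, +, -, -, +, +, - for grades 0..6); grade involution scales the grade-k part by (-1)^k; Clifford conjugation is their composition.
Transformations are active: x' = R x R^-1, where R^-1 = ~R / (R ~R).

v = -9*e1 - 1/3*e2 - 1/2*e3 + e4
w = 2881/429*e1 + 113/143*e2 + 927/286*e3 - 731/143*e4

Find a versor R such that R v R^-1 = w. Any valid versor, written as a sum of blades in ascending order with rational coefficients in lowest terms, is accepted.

Reasoning: v^2 = w^2 = -2965/36 since conjugation preserves the quadratic form; R = v + w = -980/429*e1 + 196/429*e2 + 392/143*e3 - 588/143*e4 is then valid when invertible, keeping its own part and reversing (v - w)/2.
Answer: -980/429*e1 + 196/429*e2 + 392/143*e3 - 588/143*e4


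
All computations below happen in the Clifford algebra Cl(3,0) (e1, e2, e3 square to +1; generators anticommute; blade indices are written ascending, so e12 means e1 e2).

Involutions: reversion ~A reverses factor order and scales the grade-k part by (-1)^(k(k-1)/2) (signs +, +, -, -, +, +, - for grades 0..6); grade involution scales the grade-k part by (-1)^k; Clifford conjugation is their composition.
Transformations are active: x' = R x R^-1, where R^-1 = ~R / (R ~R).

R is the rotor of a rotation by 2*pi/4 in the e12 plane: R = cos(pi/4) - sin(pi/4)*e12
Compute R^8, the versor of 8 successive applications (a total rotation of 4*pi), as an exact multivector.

Half-angle bookkeeping: 8 applications in e12 add up to rotor phase 8*pi/4 = 2*pi, so R^8 = cos(2*pi) - sin(2*pi)*e12.
cos(2*pi) = 1 and sin(2*pi) = 0, so R^8 = 1. The total rotation 4*pi is 2 full turns, so every vector returns to itself, yet the rotor is +1, back on the identity sheet (an even number of 2*pi turns).
Answer: 1
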